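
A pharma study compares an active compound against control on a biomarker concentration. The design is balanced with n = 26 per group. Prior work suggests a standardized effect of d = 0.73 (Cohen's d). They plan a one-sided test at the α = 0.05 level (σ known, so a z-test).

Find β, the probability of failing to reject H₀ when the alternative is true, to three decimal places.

β ≈ 0.162

Noncentrality parameter: δ = d·√(n/2) = 0.73 × √(26/2) = 2.6321
Critical value for a one-sided test at α = 0.05: z_α = 1.645.
Power = Φ(δ − 1.645) = Φ(0.987) = 0.8382.
Type II error: β = 1 − power = 1 − 0.8382 = 0.1618.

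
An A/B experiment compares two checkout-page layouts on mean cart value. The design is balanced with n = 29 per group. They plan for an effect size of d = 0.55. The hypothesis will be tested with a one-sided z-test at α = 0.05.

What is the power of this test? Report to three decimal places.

Power ≈ 0.673

Noncentrality parameter: λ = d·√(n/2) = 0.55 × √(29/2) = 2.0943
Critical value for a one-sided test at α = 0.05: z_α = 1.645.
Power = P(Z > 1.645 − λ) = Φ(0.449) = 0.6735.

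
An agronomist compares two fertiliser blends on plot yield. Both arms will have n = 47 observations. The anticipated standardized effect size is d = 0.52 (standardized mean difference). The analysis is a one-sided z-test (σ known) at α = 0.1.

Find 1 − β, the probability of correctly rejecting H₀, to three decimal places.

Noncentrality parameter: δ = d·√(n/2) = 0.52 × √(47/2) = 2.5208
Critical value for a one-sided test at α = 0.1: z_α = 1.282.
Power = Φ(δ − 1.282) = Φ(1.239) = 0.8924.

Power ≈ 0.892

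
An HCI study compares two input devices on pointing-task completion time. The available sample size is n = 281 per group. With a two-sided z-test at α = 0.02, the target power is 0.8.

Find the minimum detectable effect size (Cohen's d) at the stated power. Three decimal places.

d ≈ 0.267

Required noncentrality: δ = z_{0.01} + z_{0.20} = 2.326 + 0.842 = 3.168.
(The second rejection-region term Φ(−δ − z_{α/2}) is negligible and dropped.)
δ = d·√(n/2) ⇒ d = δ/√(n/2) = 3.168/√(281/2) = 0.2673.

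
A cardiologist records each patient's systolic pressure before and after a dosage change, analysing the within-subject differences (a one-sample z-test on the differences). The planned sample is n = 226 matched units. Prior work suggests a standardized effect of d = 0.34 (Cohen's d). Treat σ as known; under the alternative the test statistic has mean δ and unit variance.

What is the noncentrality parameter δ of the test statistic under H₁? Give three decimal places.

The noncentrality parameter scales effect size by the design's sample-size factor: δ = d·√n = 0.34 × √226 = 5.1113

δ ≈ 5.111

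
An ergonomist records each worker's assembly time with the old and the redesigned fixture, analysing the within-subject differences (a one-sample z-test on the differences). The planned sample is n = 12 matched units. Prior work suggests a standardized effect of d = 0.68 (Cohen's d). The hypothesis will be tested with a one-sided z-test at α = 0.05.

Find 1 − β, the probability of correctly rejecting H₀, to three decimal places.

Noncentrality parameter: δ = d·√n = 0.68 × √12 = 2.3556
Critical value for a one-sided test at α = 0.05: z_α = 1.645.
Power = Φ(δ − 1.645) = Φ(0.711) = 0.7614.

Power ≈ 0.761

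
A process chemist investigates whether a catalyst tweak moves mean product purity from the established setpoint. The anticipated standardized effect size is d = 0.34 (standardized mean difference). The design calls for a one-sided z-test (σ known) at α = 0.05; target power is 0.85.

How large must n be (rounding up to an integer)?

For power 0.85 need Φ(δ − z_{0.05}) = 0.85, so δ = z_{0.05} + z_{0.15} = 1.645 + 1.036 = 2.681.
δ = d·√n ⇒ n = (δ/d)² = (2.681 / 0.34)² = 62.19.
Round up to the next whole unit.

n = 63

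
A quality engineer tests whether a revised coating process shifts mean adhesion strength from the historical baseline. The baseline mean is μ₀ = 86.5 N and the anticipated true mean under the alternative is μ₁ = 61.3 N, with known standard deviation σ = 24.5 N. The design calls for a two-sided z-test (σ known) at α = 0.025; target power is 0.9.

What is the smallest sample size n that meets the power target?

Standardized effect: d = |μ₁ − μ₀| / σ = |61.3 − 86.5| / 24.5 = 1.0286
For power 0.9 need Φ(δ − z_{0.0125}) = 0.9, so δ = z_{0.0125} + z_{0.10} = 2.241 + 1.282 = 3.523.
(For δ > 0 the lower-tail rejection region contributes negligibly to power, so the one-term inversion is standard.)
δ = d·√n ⇒ n = (δ/d)² = (3.523 / 1.0286)² = 11.73.
Rounding up, n = 12.

n = 12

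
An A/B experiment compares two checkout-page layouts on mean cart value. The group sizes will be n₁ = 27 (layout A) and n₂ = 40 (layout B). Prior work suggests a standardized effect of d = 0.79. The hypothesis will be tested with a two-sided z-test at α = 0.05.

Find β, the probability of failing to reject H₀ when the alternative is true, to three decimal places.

β ≈ 0.113

Noncentrality parameter: δ = d / √(1/n₁ + 1/n₂) = 0.79 / √(1/27 + 1/40) = 3.1718
Two-sided α = 0.05 → critical value z_{0.025} = 1.960.
Power = Φ(δ − 1.960) + Φ(−δ − 1.960) = Φ(1.212) + Φ(-5.132) = 0.8872 + 0.0000 = 0.8872.
Type II error: β = 1 − power = 1 − 0.8872 = 0.1128.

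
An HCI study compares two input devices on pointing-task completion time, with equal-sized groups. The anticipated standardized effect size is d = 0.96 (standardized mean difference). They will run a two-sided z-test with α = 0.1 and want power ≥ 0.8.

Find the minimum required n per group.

n = 14 per group

For power 0.8 need Φ(δ − z_{0.05}) = 0.8, so δ = z_{0.05} + z_{0.20} = 1.645 + 0.842 = 2.486.
(Ignoring the negligible lower-tail rejection probability gives the usual closed-form inversion.)
δ = d·√(n/2) ⇒ n = 2(δ/d)² = 2 × (2.486 / 0.96)² = 13.42.
Round up to the next whole unit.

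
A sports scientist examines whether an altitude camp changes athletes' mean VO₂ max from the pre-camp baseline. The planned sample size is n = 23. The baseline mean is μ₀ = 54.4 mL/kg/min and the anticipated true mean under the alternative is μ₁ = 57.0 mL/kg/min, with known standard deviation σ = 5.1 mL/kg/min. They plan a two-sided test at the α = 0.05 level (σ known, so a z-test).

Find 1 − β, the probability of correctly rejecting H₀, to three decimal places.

Standardized effect: d = |μ₁ − μ₀| / σ = |57.0 − 54.4| / 5.1 = 0.5098
Noncentrality parameter: δ = d·√n = 0.5098 × √23 = 2.4449
Critical value for a two-sided test at α = 0.05: z_{α/2} = 1.960.
Power = Φ(δ − 1.960) + Φ(−δ − 1.960) = Φ(0.485) + Φ(-4.405) = 0.6862 + 0.0000 = 0.6862.

Power ≈ 0.686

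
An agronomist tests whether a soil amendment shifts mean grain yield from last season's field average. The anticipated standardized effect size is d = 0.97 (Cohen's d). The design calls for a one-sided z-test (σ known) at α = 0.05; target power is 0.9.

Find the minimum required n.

n = 10

Set Φ(δ − 1.645) = 0.9; then δ − 1.645 = Φ⁻¹(0.9) = 1.282, giving δ = 2.926.
δ = d·√n ⇒ n = (δ/d)² = (2.926 / 0.97)² = 9.10.
Rounding up, n = 10.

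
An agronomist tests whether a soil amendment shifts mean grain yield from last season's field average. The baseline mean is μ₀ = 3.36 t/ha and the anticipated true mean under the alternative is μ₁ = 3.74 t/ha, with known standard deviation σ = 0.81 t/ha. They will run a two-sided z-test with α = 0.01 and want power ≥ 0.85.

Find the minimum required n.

n = 60

Standardized effect: d = |μ₁ − μ₀| / σ = |3.74 − 3.36| / 0.81 = 0.4691
For power 0.85 need Φ(δ − z_{0.005}) = 0.85, so δ = z_{0.005} + z_{0.15} = 2.576 + 1.036 = 3.612.
(The Φ(−δ − z_{α/2}) term is vanishingly small for δ > 0 and is dropped in the standard sample-size formula.)
δ = d·√n ⇒ n = (δ/d)² = (3.612 / 0.4691)² = 59.29.
Round up to the next whole unit.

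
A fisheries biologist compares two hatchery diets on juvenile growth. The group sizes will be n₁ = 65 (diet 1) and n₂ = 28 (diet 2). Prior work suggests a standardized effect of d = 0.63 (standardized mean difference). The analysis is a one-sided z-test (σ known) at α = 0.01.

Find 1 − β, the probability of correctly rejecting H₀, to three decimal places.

Power ≈ 0.677

Noncentrality parameter: δ = d / √(1/n₁ + 1/n₂) = 0.63 / √(1/65 + 1/28) = 2.7870
Critical value for a one-sided test at α = 0.01: z_α = 2.326.
Power = P(Z > 2.326 − δ) = Φ(0.461) = 0.6775.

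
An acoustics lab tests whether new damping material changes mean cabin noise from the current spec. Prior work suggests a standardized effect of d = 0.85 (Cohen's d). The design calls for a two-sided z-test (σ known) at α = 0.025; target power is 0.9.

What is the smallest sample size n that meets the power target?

For power 0.9 need Φ(δ − z_{0.0125}) = 0.9, so δ = z_{0.0125} + z_{0.10} = 2.241 + 1.282 = 3.523.
(For δ > 0 the lower-tail rejection region contributes negligibly to power, so the one-term inversion is standard.)
δ = d·√n ⇒ n = (δ/d)² = (3.523 / 0.85)² = 17.18.
Round up to the next whole unit.

n = 18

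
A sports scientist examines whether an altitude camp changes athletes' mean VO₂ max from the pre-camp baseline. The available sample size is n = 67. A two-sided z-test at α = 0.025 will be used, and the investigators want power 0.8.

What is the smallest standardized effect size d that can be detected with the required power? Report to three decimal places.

Required noncentrality: δ = z_{0.0125} + z_{0.20} = 2.241 + 0.842 = 3.083.
(Lower-tail contribution to power is negligible for δ > 0.)
δ = d·√n ⇒ d = δ/√n = 3.083/√67 = 0.3767.

d ≈ 0.377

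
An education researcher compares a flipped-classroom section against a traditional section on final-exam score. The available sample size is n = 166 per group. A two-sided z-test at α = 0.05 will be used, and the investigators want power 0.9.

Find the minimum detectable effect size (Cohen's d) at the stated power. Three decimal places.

d ≈ 0.356

Required noncentrality: δ = z_{0.025} + z_{0.10} = 1.960 + 1.282 = 3.242.
(Lower-tail contribution to power is negligible for δ > 0.)
δ = d·√(n/2) ⇒ d = δ/√(n/2) = 3.242/√(166/2) = 0.3558.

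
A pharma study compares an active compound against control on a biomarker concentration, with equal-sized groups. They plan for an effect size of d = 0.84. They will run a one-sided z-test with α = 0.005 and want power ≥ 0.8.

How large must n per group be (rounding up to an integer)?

n = 34 per group

Set Φ(δ − 2.576) = 0.8; then δ − 2.576 = Φ⁻¹(0.8) = 0.842, giving δ = 3.417.
δ = d·√(n/2) ⇒ n = 2(δ/d)² = 2 × (3.417 / 0.84)² = 33.10.
Round up to the next whole unit.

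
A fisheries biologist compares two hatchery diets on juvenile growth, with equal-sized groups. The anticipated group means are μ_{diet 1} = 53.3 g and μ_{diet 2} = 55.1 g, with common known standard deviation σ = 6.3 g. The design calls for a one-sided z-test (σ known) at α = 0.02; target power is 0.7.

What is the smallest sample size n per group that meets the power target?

Standardized effect: d = |μ_{diet 1} − μ_{diet 2}| / σ = |53.3 − 55.1| / 6.3 = 0.2857
For power 0.7 need Φ(δ − z_{0.02}) = 0.7, so δ = z_{0.02} + z_{0.30} = 2.054 + 0.524 = 2.578.
δ = d·√(n/2) ⇒ n = 2(δ/d)² = 2 × (2.578 / 0.2857)² = 162.85.
Round up to the next whole unit.

n = 163 per group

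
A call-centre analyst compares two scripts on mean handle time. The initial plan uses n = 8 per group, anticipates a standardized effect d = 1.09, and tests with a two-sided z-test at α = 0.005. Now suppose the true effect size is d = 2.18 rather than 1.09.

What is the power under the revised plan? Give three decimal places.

With d = 2.18: δ = d·√(n/2) = 2.18 × √(8/2) = 4.3600. Critical value z_{0.0025} = 2.807.
Revised power = Φ(δ − 2.807) + Φ(−δ − 2.807) = Φ(1.553) + Φ(-7.167) = 0.9398 + 0.0000 = 0.9398.

Power ≈ 0.940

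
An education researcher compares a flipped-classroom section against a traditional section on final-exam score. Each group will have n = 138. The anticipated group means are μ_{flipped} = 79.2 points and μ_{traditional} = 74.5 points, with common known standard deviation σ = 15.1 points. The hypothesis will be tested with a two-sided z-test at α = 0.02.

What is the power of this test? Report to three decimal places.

Power ≈ 0.602

Standardized effect: d = |μ_{flipped} − μ_{traditional}| / σ = |79.2 − 74.5| / 15.1 = 0.3113
Noncentrality parameter: δ = d·√(n/2) = 0.3113 × √(138/2) = 2.5855
Two-sided α = 0.02 → critical value z_{0.01} = 2.326.
Power = Φ(δ − 2.326) + Φ(−δ − 2.326) = Φ(0.259) + Φ(-4.912) = 0.6022 + 0.0000 = 0.6022.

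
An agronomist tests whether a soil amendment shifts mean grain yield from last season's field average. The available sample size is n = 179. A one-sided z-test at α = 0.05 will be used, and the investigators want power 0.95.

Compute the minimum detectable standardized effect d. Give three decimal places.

d ≈ 0.246

Need Φ(δ − 1.645) = 0.95, so δ = 1.645 + 1.645 = 3.290.
δ = d·√n ⇒ d = δ/√n = 3.290/√179 = 0.2459.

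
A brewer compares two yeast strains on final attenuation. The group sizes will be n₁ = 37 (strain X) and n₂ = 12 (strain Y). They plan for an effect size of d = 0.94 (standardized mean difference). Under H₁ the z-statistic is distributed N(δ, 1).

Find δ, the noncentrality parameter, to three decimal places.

δ = d / √(1/n₁ + 1/n₂) = 0.94 / √(1/37 + 1/12) = 2.8296

δ ≈ 2.830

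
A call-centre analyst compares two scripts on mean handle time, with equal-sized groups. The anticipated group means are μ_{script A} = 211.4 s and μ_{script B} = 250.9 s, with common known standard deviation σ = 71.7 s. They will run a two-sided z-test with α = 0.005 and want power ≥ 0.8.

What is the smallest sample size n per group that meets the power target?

n = 88 per group

Standardized effect: d = |μ_{script A} − μ_{script B}| / σ = |211.4 − 250.9| / 71.7 = 0.5509
For power 0.8 need Φ(δ − z_{0.0025}) = 0.8, so δ = z_{0.0025} + z_{0.20} = 2.807 + 0.842 = 3.649.
(The Φ(−δ − z_{α/2}) term is vanishingly small for δ > 0 and is dropped in the standard sample-size formula.)
δ = d·√(n/2) ⇒ n = 2(δ/d)² = 2 × (3.649 / 0.5509)² = 87.73.
Round up to the next whole unit.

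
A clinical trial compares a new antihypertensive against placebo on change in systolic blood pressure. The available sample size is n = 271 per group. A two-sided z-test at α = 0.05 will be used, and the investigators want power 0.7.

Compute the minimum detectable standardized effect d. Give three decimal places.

d ≈ 0.213

Required noncentrality: δ = z_{0.025} + z_{0.30} = 1.960 + 0.524 = 2.484.
(Lower-tail contribution to power is negligible for δ > 0.)
δ = d·√(n/2) ⇒ d = δ/√(n/2) = 2.484/√(271/2) = 0.2134.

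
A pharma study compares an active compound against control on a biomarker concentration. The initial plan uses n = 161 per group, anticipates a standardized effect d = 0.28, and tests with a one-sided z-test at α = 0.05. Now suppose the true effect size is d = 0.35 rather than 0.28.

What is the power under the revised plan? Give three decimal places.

With d = 0.35: δ = d·√(n/2) = 0.35 × √(161/2) = 3.1403. Critical value z_{0.05} = 1.645.
Revised power = P(Z > 1.645 − δ) = Φ(1.495) = 0.9326.

Power ≈ 0.933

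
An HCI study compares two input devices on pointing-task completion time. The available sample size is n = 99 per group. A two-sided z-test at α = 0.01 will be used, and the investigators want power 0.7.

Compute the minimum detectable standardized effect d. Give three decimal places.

d ≈ 0.441

Need Φ(δ − 2.576) = 0.7, so δ = 2.576 + 0.524 = 3.100.
(Lower-tail contribution to power is negligible for δ > 0.)
δ = d·√(n/2) ⇒ d = δ/√(n/2) = 3.100/√(99/2) = 0.4406.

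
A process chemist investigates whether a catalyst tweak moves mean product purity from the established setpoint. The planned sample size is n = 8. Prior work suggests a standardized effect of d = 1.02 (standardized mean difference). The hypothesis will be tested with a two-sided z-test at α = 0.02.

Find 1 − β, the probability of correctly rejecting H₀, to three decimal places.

Noncentrality parameter: δ = d·√n = 1.02 × √8 = 2.8850
Two-sided α = 0.02 → critical value z_{0.01} = 2.326.
Power = Φ(δ − 2.326) + Φ(−δ − 2.326) = Φ(0.559) + Φ(-5.211) = 0.7118 + 0.0000 = 0.7118.

Power ≈ 0.712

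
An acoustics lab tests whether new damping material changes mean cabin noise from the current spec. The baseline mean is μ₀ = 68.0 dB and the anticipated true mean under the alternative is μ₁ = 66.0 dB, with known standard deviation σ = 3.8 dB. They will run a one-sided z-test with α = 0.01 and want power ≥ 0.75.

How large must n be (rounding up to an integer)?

Standardized effect: d = |μ₁ − μ₀| / σ = |66.0 − 68.0| / 3.8 = 0.5263
Set Φ(δ − 2.326) = 0.75; then δ − 2.326 = Φ⁻¹(0.75) = 0.674, giving δ = 3.001.
δ = d·√n ⇒ n = (δ/d)² = (3.001 / 0.5263)² = 32.51.
Round up to the next whole unit.

n = 33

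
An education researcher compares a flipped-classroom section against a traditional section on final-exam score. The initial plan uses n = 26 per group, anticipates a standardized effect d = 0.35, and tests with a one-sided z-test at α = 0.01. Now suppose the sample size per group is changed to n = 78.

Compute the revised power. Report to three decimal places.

Power ≈ 0.444

With n = 78 per group: δ = d·√(n/2) = 0.35 × √(78/2) = 2.1857. Critical value z_{0.01} = 2.326.
Revised power = Φ(δ − 2.326) = Φ(-0.141) = 0.4441.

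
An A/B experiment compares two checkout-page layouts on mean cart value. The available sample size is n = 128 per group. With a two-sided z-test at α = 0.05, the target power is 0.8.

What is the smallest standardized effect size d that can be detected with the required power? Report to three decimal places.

Required noncentrality: δ = z_{0.025} + z_{0.20} = 1.960 + 0.842 = 2.802.
(Lower-tail contribution to power is negligible for δ > 0.)
δ = d·√(n/2) ⇒ d = δ/√(n/2) = 2.802/√(128/2) = 0.3502.

d ≈ 0.350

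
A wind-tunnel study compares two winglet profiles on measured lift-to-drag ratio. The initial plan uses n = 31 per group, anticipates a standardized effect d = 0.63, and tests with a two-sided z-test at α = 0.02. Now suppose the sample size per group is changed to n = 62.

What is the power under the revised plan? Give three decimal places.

With n = 62 per group: δ = d·√(n/2) = 0.63 × √(62/2) = 3.5077. Critical value z_{0.01} = 2.326.
Revised power = Φ(δ − 2.326) + Φ(−δ − 2.326) = Φ(1.181) + Φ(-5.834) = 0.8813 + 0.0000 = 0.8813.

Power ≈ 0.881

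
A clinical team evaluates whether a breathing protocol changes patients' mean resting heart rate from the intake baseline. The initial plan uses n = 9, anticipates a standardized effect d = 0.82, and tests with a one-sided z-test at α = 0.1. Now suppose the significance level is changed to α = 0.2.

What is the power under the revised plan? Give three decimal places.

Power ≈ 0.947

δ = d·√n = 0.82 × √9 = 2.4600 (unchanged). New critical value: z_{0.2} = 0.842.
Revised power = Φ(δ − 0.842) = Φ(1.618) = 0.9472.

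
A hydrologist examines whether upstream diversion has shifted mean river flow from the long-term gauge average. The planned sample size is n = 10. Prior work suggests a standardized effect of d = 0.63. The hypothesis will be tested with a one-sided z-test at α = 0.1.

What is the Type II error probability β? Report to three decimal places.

β ≈ 0.239

Noncentrality parameter: λ = d·√n = 0.63 × √10 = 1.9922
Critical value for a one-sided test at α = 0.1: z_α = 1.282.
Power = Φ(λ − 1.282) = Φ(0.711) = 0.7614.
Type II error: β = 1 − power = 1 − 0.7614 = 0.2386.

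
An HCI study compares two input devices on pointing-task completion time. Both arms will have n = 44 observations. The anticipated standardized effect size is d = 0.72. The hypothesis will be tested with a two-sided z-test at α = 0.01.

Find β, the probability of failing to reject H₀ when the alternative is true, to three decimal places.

Noncentrality parameter: δ = d·√(n/2) = 0.72 × √(44/2) = 3.3771
Two-sided α = 0.01 → critical value z_{0.005} = 2.576.
Power = Φ(δ − 2.576) + Φ(−δ − 2.576) = Φ(0.801) + Φ(-5.953) = 0.7885 + 0.0000 = 0.7885.
Type II error: β = 1 − power = 1 − 0.7885 = 0.2115.

β ≈ 0.211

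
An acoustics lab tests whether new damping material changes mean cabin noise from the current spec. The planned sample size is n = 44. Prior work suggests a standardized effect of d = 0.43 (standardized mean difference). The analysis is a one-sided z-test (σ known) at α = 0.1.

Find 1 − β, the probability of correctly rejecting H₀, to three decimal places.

Power ≈ 0.942

Noncentrality parameter: δ = d·√n = 0.43 × √44 = 2.8523
Critical value for a one-sided test at α = 0.1: z_α = 1.282.
Power = Φ(δ − 1.282) = Φ(1.571) = 0.9419.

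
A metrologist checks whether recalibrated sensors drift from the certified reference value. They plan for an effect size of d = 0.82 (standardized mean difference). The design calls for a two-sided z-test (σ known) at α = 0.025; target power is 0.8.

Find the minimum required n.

For power 0.8 need Φ(δ − z_{0.0125}) = 0.8, so δ = z_{0.0125} + z_{0.20} = 2.241 + 0.842 = 3.083.
(For δ > 0 the lower-tail rejection region contributes negligibly to power, so the one-term inversion is standard.)
δ = d·√n ⇒ n = (δ/d)² = (3.083 / 0.82)² = 14.14.
Round up to the next whole unit.

n = 15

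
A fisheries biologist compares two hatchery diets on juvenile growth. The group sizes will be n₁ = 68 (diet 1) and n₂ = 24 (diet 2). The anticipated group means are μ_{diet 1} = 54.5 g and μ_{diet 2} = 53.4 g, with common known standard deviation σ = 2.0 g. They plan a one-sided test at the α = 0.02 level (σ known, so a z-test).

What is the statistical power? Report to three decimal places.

Standardized effect: d = |μ_{diet 1} − μ_{diet 2}| / σ = |54.5 − 53.4| / 2.0 = 0.5500
Noncentrality parameter: δ = d / √(1/n₁ + 1/n₂) = 0.5500 / √(1/68 + 1/24) = 2.3165
One-sided α = 0.02 → critical value z_{0.02} = 2.054.
Power = Φ(δ − 2.054) = Φ(0.263) = 0.6036.

Power ≈ 0.604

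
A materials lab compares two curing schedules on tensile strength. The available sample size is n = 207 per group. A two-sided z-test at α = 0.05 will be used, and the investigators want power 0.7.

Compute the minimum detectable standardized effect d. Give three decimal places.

Need Φ(δ − 1.960) = 0.7, so δ = 1.960 + 0.524 = 2.484.
(The second rejection-region term Φ(−δ − z_{α/2}) is negligible and dropped.)
δ = d·√(n/2) ⇒ d = δ/√(n/2) = 2.484/√(207/2) = 0.2442.

d ≈ 0.244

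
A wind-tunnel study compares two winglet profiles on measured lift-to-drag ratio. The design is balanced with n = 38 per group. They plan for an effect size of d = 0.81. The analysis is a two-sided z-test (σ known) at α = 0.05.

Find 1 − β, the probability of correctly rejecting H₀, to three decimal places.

Power ≈ 0.942

Noncentrality parameter: δ = d·√(n/2) = 0.81 × √(38/2) = 3.5307
Two-sided α = 0.05 → critical value z_{0.025} = 1.960.
Power = Φ(δ − 1.960) + Φ(−δ − 1.960) = Φ(1.571) + Φ(-5.491) = 0.9419 + 0.0000 = 0.9419.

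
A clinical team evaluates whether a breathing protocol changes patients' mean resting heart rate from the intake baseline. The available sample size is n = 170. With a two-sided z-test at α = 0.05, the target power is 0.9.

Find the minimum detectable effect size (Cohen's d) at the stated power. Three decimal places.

d ≈ 0.249

Need Φ(δ − 1.960) = 0.9, so δ = 1.960 + 1.282 = 3.242.
(Lower-tail contribution to power is negligible for δ > 0.)
δ = d·√n ⇒ d = δ/√n = 3.242/√170 = 0.2486.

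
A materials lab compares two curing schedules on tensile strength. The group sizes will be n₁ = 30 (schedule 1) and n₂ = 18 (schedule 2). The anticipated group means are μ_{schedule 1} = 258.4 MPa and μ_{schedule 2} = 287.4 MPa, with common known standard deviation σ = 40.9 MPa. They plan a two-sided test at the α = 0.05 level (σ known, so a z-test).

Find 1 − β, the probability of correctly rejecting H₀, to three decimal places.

Standardized effect: d = |μ_{schedule 1} − μ_{schedule 2}| / σ = |258.4 − 287.4| / 40.9 = 0.7090
Noncentrality parameter: δ = d / √(1/n₁ + 1/n₂) = 0.7090 / √(1/30 + 1/18) = 2.3782
Two-sided α = 0.05 → critical value z_{0.025} = 1.960.
Power = Φ(δ − 1.960) + Φ(−δ − 1.960) = Φ(0.418) + Φ(-4.338) = 0.6621 + 0.0000 = 0.6621.

Power ≈ 0.662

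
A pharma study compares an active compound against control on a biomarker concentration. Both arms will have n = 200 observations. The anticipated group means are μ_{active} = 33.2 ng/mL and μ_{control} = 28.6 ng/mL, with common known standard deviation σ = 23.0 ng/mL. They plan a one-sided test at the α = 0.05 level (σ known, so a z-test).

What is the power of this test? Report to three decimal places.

Standardized effect: d = |μ_{active} − μ_{control}| / σ = |33.2 − 28.6| / 23.0 = 0.2000
Noncentrality parameter: δ = d·√(n/2) = 0.2000 × √(200/2) = 2.0000
One-sided α = 0.05 → critical value z_{0.05} = 1.645.
Power = Φ(δ − 1.645) = Φ(0.355) = 0.6388.

Power ≈ 0.639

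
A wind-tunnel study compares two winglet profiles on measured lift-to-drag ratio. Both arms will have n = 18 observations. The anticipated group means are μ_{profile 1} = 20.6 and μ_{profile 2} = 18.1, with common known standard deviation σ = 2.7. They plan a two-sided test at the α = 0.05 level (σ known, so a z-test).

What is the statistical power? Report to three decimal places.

Standardized effect: d = |μ_{profile 1} − μ_{profile 2}| / σ = |20.6 − 18.1| / 2.7 = 0.9259
Noncentrality parameter: δ = d·√(n/2) = 0.9259 × √(18/2) = 2.7778
Critical value for a two-sided test at α = 0.05: z_{α/2} = 1.960.
Power = Φ(δ − 1.960) + Φ(−δ − 1.960) = Φ(0.818) + Φ(-4.738) = 0.7933 + 0.0000 = 0.7933.

Power ≈ 0.793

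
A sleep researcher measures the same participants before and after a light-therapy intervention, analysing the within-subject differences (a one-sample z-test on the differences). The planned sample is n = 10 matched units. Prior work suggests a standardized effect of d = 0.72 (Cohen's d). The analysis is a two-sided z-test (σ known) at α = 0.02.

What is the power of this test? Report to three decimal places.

Power ≈ 0.480

Noncentrality parameter: δ = d·√n = 0.72 × √10 = 2.2768
Two-sided α = 0.02 → critical value z_{0.01} = 2.326.
Power = Φ(δ − 2.326) + Φ(−δ − 2.326) = Φ(-0.050) + Φ(-4.603) = 0.4803 + 0.0000 = 0.4803.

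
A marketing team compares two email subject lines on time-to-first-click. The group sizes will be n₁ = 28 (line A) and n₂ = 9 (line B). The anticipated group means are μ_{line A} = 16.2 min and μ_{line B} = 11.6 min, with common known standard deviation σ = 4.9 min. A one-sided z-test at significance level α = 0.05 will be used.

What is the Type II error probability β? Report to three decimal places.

β ≈ 0.210

Standardized effect: d = |μ_{line A} − μ_{line B}| / σ = |16.2 − 11.6| / 4.9 = 0.9388
Noncentrality parameter: δ = d / √(1/n₁ + 1/n₂) = 0.9388 / √(1/28 + 1/9) = 2.4500
One-sided α = 0.05 → critical value z_{0.05} = 1.645.
Power = Φ(δ − 1.645) = Φ(0.805) = 0.7896.
Type II error: β = 1 − power = 1 − 0.7896 = 0.2104.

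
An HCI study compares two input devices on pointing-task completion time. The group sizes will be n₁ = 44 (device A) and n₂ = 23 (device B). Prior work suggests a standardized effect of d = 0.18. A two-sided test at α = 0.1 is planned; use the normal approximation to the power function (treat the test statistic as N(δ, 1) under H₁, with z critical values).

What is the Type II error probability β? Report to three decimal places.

Noncentrality parameter: δ = d / √(1/n₁ + 1/n₂) = 0.18 / √(1/44 + 1/23) = 0.6996
Two-sided α = 0.1 → critical value z_{0.05} = 1.645.
Power = Φ(δ − 1.645) + Φ(−δ − 1.645) = Φ(-0.945) + Φ(-2.344) = 0.1723 + 0.0095 = 0.1818.
Type II error: β = 1 − power = 1 − 0.1818 = 0.8182.

β ≈ 0.818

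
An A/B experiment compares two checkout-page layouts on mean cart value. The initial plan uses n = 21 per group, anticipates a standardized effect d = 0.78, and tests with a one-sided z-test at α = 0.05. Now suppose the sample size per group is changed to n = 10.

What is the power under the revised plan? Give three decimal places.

With n = 10 per group: δ = d·√(n/2) = 0.78 × √(10/2) = 1.7441. Critical value z_{0.05} = 1.645.
Revised power = Φ(δ − 1.645) = Φ(0.099) = 0.5395.

Power ≈ 0.540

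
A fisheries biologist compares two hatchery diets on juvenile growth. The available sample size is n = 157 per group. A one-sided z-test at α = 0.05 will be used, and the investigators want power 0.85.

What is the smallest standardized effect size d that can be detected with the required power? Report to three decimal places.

d ≈ 0.303

Need Φ(δ − 1.645) = 0.85, so δ = 1.645 + 1.036 = 2.681.
δ = d·√(n/2) ⇒ d = δ/√(n/2) = 2.681/√(157/2) = 0.3026.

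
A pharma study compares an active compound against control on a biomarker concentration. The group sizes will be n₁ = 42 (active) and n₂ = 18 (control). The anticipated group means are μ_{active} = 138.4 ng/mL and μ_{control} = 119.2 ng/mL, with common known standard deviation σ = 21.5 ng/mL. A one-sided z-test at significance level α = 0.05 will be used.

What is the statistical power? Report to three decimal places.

Power ≈ 0.936

Standardized effect: d = |μ_{active} − μ_{control}| / σ = |138.4 − 119.2| / 21.5 = 0.8930
Noncentrality parameter: δ = d / √(1/n₁ + 1/n₂) = 0.8930 / √(1/42 + 1/18) = 3.1699
Critical value for a one-sided test at α = 0.05: z_α = 1.645.
Power = Φ(δ − 1.645) = Φ(1.525) = 0.9364.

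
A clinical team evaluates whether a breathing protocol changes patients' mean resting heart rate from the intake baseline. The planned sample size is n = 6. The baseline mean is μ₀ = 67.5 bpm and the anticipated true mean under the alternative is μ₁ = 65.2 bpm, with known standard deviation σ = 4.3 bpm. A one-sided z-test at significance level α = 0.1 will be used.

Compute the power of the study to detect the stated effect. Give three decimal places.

Power ≈ 0.511

Standardized effect: d = |μ₁ − μ₀| / σ = |65.2 − 67.5| / 4.3 = 0.5349
Noncentrality parameter: δ = d·√n = 0.5349 × √6 = 1.3102
One-sided α = 0.1 → critical value z_{0.1} = 1.282.
Power = P(Z > 1.282 − δ) = Φ(0.029) = 0.5114.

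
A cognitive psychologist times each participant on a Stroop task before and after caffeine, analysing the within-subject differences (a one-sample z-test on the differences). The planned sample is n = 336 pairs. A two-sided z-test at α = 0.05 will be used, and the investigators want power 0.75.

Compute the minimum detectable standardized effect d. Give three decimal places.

Required noncentrality: δ = z_{0.025} + z_{0.25} = 1.960 + 0.674 = 2.634.
(Lower-tail contribution to power is negligible for δ > 0.)
δ = d·√n ⇒ d = δ/√n = 2.634/√336 = 0.1437.

d ≈ 0.144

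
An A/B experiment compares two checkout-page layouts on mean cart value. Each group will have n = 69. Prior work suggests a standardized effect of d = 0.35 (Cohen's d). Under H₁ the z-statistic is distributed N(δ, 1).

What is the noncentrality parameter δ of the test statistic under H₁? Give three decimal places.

δ = d·√(n/2) = 0.35 × √(69/2) = 2.0558

δ ≈ 2.056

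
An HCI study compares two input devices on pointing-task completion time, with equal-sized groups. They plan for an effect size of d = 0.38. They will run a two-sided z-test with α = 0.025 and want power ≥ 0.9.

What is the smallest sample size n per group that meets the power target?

For power 0.9 need Φ(δ − z_{0.0125}) = 0.9, so δ = z_{0.0125} + z_{0.10} = 2.241 + 1.282 = 3.523.
(For δ > 0 the lower-tail rejection region contributes negligibly to power, so the one-term inversion is standard.)
δ = d·√(n/2) ⇒ n = 2(δ/d)² = 2 × (3.523 / 0.38)² = 171.90.
Round up to the next whole unit.

n = 172 per group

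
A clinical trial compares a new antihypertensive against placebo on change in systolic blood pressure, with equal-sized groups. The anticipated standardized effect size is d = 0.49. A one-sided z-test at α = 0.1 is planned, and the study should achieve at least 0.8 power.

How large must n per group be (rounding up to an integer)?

n = 38 per group

Set Φ(δ − 1.282) = 0.8; then δ − 1.282 = Φ⁻¹(0.8) = 0.842, giving δ = 2.123.
δ = d·√(n/2) ⇒ n = 2(δ/d)² = 2 × (2.123 / 0.49)² = 37.55.
Round up to the next whole unit.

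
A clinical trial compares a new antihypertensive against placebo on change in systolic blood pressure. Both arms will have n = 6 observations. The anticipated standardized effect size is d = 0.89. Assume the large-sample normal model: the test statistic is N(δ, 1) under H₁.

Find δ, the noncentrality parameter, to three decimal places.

δ ≈ 1.542

δ = d·√(n/2) = 0.89 × √(6/2) = 1.5415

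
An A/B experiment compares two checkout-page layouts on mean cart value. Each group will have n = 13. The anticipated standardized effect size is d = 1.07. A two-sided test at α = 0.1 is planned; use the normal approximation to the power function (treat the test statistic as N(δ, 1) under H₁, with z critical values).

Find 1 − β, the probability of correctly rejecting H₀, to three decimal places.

Noncentrality parameter: δ = d·√(n/2) = 1.07 × √(13/2) = 2.7280
Two-sided α = 0.1 → critical value z_{0.05} = 1.645.
Power = Φ(δ − 1.645) + Φ(−δ − 1.645) = Φ(1.083) + Φ(-4.373) = 0.8606 + 0.0000 = 0.8606.

Power ≈ 0.861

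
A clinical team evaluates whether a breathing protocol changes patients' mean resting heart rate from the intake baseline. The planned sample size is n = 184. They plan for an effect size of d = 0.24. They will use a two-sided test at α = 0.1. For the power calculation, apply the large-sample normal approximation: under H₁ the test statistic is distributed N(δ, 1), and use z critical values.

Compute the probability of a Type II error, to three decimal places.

β ≈ 0.054

Noncentrality parameter: δ = d·√n = 0.24 × √184 = 3.2555
Critical value for a two-sided test at α = 0.1: z_{α/2} = 1.645.
Power = Φ(δ − 1.645) + Φ(−δ − 1.645) = Φ(1.611) + Φ(-4.900) = 0.9464 + 0.0000 = 0.9464.
Type II error: β = 1 − power = 1 − 0.9464 = 0.0536.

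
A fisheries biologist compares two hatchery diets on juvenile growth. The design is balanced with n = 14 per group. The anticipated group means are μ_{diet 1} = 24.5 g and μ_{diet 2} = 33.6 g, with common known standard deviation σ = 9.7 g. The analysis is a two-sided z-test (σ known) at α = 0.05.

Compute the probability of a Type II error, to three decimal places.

Standardized effect: d = |μ_{diet 1} − μ_{diet 2}| / σ = |24.5 − 33.6| / 9.7 = 0.9381
Noncentrality parameter: δ = d·√(n/2) = 0.9381 × √(14/2) = 2.4821
Two-sided α = 0.05 → critical value z_{0.025} = 1.960.
Power = Φ(δ − 1.960) + Φ(−δ − 1.960) = Φ(0.522) + Φ(-4.442) = 0.6992 + 0.0000 = 0.6992.
Type II error: β = 1 − power = 1 − 0.6992 = 0.3008.

β ≈ 0.301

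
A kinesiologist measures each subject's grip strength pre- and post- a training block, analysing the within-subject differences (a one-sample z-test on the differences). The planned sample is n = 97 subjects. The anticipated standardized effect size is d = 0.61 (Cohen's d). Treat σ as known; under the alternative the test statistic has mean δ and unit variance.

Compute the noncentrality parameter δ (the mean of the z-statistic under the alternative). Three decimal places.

δ = d·√n = 0.61 × √97 = 6.0078

δ ≈ 6.008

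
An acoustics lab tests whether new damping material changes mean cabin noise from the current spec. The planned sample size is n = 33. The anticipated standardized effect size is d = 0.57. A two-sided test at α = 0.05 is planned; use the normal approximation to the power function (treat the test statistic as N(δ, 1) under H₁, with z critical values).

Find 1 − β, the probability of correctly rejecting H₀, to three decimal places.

Noncentrality parameter: δ = d·√n = 0.57 × √33 = 3.2744
Two-sided α = 0.05 → critical value z_{0.025} = 1.960.
Power = Φ(δ − 1.960) + Φ(−δ − 1.960) = Φ(1.314) + Φ(-5.234) = 0.9057 + 0.0000 = 0.9057.

Power ≈ 0.906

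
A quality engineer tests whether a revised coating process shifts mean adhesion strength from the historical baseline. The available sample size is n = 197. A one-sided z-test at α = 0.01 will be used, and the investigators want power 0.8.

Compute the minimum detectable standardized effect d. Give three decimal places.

d ≈ 0.226

Required noncentrality: δ = z_{0.01} + z_{0.20} = 2.326 + 0.842 = 3.168.
δ = d·√n ⇒ d = δ/√n = 3.168/√197 = 0.2257.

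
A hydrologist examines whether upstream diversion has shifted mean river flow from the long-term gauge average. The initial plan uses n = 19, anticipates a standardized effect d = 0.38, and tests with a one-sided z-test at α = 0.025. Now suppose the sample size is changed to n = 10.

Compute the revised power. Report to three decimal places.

Power ≈ 0.224

With n = 10: δ = d·√n = 0.38 × √10 = 1.2017. Critical value z_{0.025} = 1.960.
Revised power = Φ(δ − 1.960) = Φ(-0.758) = 0.2241.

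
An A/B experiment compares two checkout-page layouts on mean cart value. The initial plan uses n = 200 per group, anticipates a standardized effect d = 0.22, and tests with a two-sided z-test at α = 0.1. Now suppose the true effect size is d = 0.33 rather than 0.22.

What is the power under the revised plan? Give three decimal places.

Power ≈ 0.951

With d = 0.33: δ = d·√(n/2) = 0.33 × √(200/2) = 3.3000. Critical value z_{0.05} = 1.645.
Revised power = Φ(δ − 1.645) + Φ(−δ − 1.645) = Φ(1.655) + Φ(-4.945) = 0.9511 + 0.0000 = 0.9511.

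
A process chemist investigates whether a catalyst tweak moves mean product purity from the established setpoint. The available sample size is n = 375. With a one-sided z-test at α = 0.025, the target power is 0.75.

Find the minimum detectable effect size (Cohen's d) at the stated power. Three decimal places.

d ≈ 0.136

Required noncentrality: δ = z_{0.025} + z_{0.25} = 1.960 + 0.674 = 2.634.
δ = d·√n ⇒ d = δ/√n = 2.634/√375 = 0.1360.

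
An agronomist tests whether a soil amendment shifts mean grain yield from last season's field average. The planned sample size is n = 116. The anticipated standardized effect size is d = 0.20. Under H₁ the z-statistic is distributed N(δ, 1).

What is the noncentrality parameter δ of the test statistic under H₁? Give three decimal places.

δ ≈ 2.154

δ = d·√n = 0.20 × √116 = 2.1541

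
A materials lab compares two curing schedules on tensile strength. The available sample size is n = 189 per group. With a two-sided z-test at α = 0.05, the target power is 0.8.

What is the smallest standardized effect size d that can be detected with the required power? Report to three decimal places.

Required noncentrality: δ = z_{0.025} + z_{0.20} = 1.960 + 0.842 = 2.802.
(Lower-tail contribution to power is negligible for δ > 0.)
δ = d·√(n/2) ⇒ d = δ/√(n/2) = 2.802/√(189/2) = 0.2882.

d ≈ 0.288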